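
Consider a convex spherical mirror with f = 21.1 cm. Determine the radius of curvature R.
R = 2|f| = 42.2 cm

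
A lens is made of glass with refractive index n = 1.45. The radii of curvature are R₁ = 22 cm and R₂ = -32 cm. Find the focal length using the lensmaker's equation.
1/f = (n − 1)(1/R₁ − 1/R₂) → f = 28.97 cm (converging lens)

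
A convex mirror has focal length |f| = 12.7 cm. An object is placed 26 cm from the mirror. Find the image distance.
f = −12.7 cm (convex); 1/di = 1/f − 1/do → di = -8.532 cm (virtual image, behind mirror)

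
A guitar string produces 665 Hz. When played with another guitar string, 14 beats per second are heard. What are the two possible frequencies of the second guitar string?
f₂ = 665 ± 14 Hz → 679 Hz or 651 Hz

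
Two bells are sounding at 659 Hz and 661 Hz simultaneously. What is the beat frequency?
2 Hz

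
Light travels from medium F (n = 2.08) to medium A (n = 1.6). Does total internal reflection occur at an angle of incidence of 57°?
θc = arcsin(n₂/n₁) = 50.28°; 57° > θc, so yes — total internal reflection.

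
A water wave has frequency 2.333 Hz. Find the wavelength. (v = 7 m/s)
λ = v/f = 3 m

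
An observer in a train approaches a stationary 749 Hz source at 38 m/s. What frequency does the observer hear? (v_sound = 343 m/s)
f_obs = f·(v + v_o)/v = 832 Hz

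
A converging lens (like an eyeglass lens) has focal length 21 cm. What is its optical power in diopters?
P = 1/f = 4.762 D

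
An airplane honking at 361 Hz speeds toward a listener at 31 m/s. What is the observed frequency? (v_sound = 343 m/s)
f_obs = f·v/(v − v_s) = 396.9 Hz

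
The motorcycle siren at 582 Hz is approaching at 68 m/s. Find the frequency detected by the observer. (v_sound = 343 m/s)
f_obs = f·v/(v − v_s) = 725.9 Hz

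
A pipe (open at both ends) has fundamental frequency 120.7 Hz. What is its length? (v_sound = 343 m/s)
L = v/(2f₁) = 1.421 m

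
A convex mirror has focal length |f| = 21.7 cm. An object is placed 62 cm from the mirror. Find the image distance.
f = −21.7 cm (convex); 1/di = 1/f − 1/do → di = -16.07 cm (virtual image, behind mirror)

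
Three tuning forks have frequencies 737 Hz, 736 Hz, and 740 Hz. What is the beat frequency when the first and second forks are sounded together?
1 Hz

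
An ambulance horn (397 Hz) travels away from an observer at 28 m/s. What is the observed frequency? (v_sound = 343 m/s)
f_obs = f·v/(v + v_s) = 367 Hz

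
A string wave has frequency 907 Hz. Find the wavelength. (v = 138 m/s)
λ = v/f = 0.1521 m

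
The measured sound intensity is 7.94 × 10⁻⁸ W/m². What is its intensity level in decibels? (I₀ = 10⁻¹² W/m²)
β = 10·log₁₀(I/I₀) = 49 dB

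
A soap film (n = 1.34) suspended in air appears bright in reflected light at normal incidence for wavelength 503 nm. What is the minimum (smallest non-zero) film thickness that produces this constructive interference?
2nt = (m − ½)λ with m = 1 → t = (m − ½)λ/(2n) = 93.84 nm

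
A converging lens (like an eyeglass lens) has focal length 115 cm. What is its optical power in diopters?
P = 1/f = 0.8696 D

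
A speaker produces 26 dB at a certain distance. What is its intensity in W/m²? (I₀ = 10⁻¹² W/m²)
I = I₀·10^(β/10) = 3.98 × 10⁻¹⁰ W/m²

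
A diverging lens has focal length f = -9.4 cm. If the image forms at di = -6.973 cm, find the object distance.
1/do = 1/f − 1/di → do = 27.01 cm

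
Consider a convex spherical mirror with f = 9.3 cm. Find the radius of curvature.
R = 2|f| = 18.6 cm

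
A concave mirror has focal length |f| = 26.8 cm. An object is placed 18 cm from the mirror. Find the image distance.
f = +26.8 cm (concave); 1/di = 1/f − 1/do → di = -54.82 cm (virtual image, behind mirror)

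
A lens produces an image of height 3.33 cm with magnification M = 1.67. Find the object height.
ho = |hi|/|M| = 1.994 cm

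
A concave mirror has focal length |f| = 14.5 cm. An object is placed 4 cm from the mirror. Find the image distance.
f = +14.5 cm (concave); 1/di = 1/f − 1/do → di = -5.524 cm (virtual image, behind mirror)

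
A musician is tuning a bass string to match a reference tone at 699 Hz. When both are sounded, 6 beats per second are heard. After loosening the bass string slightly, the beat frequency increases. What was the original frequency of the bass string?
693 Hz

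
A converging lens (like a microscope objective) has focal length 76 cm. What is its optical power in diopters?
P = 1/f = 1.316 D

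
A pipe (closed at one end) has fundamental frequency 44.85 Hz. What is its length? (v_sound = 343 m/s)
L = v/(4f₁) = 1.912 m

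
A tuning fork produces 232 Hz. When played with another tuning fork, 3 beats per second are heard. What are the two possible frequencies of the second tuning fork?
f₂ = 232 ± 3 Hz → 235 Hz or 229 Hz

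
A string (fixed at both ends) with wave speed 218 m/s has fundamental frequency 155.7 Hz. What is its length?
L = v/(2f₁) = 0.7001 m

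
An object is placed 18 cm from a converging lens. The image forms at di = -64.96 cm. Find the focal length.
1/f = 1/do + 1/di → f = 24.9 cm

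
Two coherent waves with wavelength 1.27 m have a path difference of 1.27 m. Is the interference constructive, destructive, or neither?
constructive — path difference = 1λ, a whole number of wavelengths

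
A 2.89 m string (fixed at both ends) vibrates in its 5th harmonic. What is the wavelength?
λₙ = 2L/n = 1.156 m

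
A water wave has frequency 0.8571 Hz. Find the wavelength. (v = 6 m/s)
λ = v/f = 7 m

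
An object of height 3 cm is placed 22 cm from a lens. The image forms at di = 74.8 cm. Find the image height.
hi = (-di/do) × ho = -10.2 cm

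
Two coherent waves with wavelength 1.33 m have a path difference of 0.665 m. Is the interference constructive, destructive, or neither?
destructive — path difference = 0.5λ, an odd multiple of λ/2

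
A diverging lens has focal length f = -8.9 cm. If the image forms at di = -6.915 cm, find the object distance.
1/do = 1/f − 1/di → do = 31 cm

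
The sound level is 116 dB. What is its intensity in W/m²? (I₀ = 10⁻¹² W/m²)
I = I₀·10^(β/10) = 3.98 × 10⁻¹ W/m²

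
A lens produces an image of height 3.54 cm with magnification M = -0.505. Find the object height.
ho = |hi|/|M| = 7.01 cm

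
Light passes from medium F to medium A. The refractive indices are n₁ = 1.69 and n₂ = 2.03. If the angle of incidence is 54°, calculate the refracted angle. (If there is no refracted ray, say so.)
sin θ₂ = (n₁/n₂)·sin θ₁ = 0.6735 → θ₂ = 42.34°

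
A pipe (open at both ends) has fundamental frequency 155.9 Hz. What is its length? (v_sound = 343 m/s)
L = v/(2f₁) = 1.1 m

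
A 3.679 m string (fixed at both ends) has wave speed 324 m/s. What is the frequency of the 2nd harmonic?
fₙ = nv/(2L) = 88.07 Hz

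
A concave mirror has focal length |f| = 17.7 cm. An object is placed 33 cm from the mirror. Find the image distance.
f = +17.7 cm (concave); 1/di = 1/f − 1/do → di = 38.18 cm (real image, in front of mirror)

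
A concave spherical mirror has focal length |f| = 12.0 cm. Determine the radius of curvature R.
R = 2|f| = 24 cm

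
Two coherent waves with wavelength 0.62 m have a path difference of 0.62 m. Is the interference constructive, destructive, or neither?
constructive — path difference = 1λ, a whole number of wavelengths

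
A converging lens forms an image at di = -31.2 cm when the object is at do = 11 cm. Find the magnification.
M = −di/do = 2.836 (upright image)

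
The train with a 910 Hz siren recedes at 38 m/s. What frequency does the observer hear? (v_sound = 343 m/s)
f_obs = f·v/(v + v_s) = 819.2 Hz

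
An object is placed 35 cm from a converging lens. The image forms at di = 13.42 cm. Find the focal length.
1/f = 1/do + 1/di → f = 9.701 cm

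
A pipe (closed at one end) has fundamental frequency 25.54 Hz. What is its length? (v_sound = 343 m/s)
L = v/(4f₁) = 3.357 m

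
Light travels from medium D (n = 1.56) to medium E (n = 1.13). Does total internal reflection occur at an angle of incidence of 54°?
θc = arcsin(n₂/n₁) = 46.42°; 54° > θc, so yes — total internal reflection.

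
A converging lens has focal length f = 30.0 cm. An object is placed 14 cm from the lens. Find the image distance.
1/di = 1/f − 1/do → di = -26.25 cm (virtual image)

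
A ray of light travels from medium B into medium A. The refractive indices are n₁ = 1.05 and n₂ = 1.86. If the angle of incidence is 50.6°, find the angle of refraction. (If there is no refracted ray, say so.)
sin θ₂ = (n₁/n₂)·sin θ₁ = 0.4362 → θ₂ = 25.86°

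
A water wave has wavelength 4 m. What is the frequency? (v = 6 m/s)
f = v/λ = 1.5 Hz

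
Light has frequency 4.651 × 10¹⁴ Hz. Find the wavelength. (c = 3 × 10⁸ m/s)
λ = c/f = 645 nm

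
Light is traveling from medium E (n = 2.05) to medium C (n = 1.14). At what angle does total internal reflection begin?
θc = arcsin(n₂/n₁) = 33.79°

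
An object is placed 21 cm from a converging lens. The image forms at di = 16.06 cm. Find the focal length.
1/f = 1/do + 1/di → f = 9.1 cm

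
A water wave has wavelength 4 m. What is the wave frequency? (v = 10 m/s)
f = v/λ = 2.5 Hz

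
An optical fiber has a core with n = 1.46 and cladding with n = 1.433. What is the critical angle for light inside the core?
θc = arcsin(n_cladding/n_core) = 78.96°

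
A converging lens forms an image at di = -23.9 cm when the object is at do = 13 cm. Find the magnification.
M = −di/do = 1.838 (upright image)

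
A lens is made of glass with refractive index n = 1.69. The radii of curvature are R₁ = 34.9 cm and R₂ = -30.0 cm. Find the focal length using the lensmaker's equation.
1/f = (n − 1)(1/R₁ − 1/R₂) → f = 23.38 cm (converging lens)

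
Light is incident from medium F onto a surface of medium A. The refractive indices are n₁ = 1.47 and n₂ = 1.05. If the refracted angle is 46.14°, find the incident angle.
sin θ₁ = (n₂/n₁)·sin θ₂ → θ₁ = 31°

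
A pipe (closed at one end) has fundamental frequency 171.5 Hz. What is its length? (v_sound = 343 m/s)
L = v/(4f₁) = 0.5 m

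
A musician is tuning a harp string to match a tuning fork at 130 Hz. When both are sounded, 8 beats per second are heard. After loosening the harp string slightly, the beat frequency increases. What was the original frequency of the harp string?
122 Hz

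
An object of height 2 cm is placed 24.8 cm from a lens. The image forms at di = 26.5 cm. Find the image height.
hi = (-di/do) × ho = -2.137 cm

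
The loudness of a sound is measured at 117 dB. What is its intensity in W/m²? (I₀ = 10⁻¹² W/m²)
I = I₀·10^(β/10) = 5.01 × 10⁻¹ W/m²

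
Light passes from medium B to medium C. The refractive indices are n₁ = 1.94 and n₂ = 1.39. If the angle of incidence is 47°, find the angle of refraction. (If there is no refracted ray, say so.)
sin θ₂ = (n₁/n₂)·sin θ₁ = 1.021 > 1, so there is no refracted ray — the light undergoes total internal reflection.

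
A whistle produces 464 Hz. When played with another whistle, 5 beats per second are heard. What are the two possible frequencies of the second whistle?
f₂ = 464 ± 5 Hz → 469 Hz or 459 Hz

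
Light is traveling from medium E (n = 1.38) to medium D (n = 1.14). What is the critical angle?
θc = arcsin(n₂/n₁) = 55.7°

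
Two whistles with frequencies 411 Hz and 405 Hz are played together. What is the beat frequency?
6 Hz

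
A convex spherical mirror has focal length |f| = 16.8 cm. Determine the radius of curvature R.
R = 2|f| = 33.6 cm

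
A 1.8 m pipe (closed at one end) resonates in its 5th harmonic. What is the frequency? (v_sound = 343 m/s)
fₙ = nv/(4L) = 238.2 Hz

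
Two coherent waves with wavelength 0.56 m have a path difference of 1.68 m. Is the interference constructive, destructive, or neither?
constructive — path difference = 3λ, a whole number of wavelengths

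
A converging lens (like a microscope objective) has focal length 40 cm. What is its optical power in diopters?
P = 1/f = 2.5 D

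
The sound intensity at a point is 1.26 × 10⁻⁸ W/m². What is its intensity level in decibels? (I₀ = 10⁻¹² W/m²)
β = 10·log₁₀(I/I₀) = 41 dB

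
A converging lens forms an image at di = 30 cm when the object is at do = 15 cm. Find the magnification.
M = −di/do = -2 (inverted image)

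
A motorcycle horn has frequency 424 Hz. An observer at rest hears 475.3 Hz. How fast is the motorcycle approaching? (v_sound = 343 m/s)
v_s = v·(1 − f/f_obs) = 37.02 m/s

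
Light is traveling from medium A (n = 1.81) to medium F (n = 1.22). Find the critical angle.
θc = arcsin(n₂/n₁) = 42.38°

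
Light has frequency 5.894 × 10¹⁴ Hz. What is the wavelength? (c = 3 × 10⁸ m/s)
λ = c/f = 509 nm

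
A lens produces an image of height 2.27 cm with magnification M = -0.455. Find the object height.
ho = |hi|/|M| = 4.989 cm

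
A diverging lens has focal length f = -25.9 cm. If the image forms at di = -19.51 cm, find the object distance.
1/do = 1/f − 1/di → do = 79.08 cm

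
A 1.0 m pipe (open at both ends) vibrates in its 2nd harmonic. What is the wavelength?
λₙ = 2L/n = 1 m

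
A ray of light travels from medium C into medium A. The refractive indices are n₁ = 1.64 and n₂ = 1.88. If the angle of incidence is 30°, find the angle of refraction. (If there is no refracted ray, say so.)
sin θ₂ = (n₁/n₂)·sin θ₁ = 0.4362 → θ₂ = 25.86°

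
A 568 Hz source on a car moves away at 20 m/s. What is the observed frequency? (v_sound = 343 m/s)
f_obs = f·v/(v + v_s) = 536.7 Hz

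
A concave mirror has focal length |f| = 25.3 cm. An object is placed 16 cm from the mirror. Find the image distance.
f = +25.3 cm (concave); 1/di = 1/f − 1/do → di = -43.53 cm (virtual image, behind mirror)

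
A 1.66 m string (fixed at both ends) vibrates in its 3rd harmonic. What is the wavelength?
λₙ = 2L/n = 1.107 m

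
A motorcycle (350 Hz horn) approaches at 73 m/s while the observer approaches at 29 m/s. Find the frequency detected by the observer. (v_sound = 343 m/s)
f_obs = f·(v + v_o)/(v − v_s) = 482.2 Hz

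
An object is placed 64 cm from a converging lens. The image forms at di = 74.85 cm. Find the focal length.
1/f = 1/do + 1/di → f = 34.5 cm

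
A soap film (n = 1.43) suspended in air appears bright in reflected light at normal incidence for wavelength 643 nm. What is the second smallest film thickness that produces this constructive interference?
2nt = (m − ½)λ with m = 2 → t = (m − ½)λ/(2n) = 337.2 nm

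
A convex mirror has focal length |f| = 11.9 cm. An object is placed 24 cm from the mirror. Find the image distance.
f = −11.9 cm (convex); 1/di = 1/f − 1/do → di = -7.955 cm (virtual image, behind mirror)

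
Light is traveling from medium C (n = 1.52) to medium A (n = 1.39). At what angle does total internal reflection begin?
θc = arcsin(n₂/n₁) = 66.13°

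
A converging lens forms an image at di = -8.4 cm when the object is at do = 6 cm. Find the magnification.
M = −di/do = 1.4 (upright image)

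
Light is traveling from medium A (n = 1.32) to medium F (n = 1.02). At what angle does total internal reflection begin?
θc = arcsin(n₂/n₁) = 50.6°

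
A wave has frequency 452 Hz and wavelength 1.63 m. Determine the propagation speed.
v = fλ = 736.8 m/s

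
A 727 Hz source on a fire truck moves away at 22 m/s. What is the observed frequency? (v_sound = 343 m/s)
f_obs = f·v/(v + v_s) = 683.2 Hz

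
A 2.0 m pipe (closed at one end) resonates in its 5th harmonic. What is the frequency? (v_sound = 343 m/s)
fₙ = nv/(4L) = 214.4 Hz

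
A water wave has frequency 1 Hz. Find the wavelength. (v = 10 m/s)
λ = v/f = 10 m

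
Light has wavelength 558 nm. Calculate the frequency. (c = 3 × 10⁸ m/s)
f = c/λ = 5.376 × 10¹⁴ Hz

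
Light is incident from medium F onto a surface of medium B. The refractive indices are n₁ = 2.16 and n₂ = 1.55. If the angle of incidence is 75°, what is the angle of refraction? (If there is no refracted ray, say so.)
sin θ₂ = (n₁/n₂)·sin θ₁ = 1.346 > 1, so there is no refracted ray — the light undergoes total internal reflection.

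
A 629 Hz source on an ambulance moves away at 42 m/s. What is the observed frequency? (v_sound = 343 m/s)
f_obs = f·v/(v + v_s) = 560.4 Hz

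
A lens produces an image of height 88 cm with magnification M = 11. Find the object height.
ho = |hi|/|M| = 8 cm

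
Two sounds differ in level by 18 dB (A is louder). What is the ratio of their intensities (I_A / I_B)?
I_A/I_B = 10^(Δβ/10) = 63.1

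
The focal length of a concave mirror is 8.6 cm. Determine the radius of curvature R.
R = 2|f| = 17.2 cm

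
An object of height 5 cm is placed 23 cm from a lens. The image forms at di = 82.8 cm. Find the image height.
hi = (-di/do) × ho = -18 cm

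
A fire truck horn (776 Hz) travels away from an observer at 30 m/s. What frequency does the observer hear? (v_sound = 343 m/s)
f_obs = f·v/(v + v_s) = 713.6 Hz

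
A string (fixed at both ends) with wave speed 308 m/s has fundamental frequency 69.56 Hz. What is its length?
L = v/(2f₁) = 2.214 m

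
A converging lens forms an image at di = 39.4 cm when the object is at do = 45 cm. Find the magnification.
M = −di/do = -0.8756 (inverted image)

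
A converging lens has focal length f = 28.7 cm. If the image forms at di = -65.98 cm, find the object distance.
1/do = 1/f − 1/di → do = 20 cm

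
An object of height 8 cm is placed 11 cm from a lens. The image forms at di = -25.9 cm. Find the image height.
hi = (-di/do) × ho = 18.84 cm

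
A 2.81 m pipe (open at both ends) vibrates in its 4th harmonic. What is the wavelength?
λₙ = 2L/n = 1.405 m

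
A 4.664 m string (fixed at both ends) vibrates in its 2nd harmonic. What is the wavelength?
λₙ = 2L/n = 4.664 m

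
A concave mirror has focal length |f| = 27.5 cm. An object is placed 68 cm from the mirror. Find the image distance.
f = +27.5 cm (concave); 1/di = 1/f − 1/do → di = 46.17 cm (real image, in front of mirror)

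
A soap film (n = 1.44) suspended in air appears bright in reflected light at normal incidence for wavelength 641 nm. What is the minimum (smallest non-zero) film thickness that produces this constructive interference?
2nt = (m − ½)λ with m = 1 → t = (m − ½)λ/(2n) = 111.3 nm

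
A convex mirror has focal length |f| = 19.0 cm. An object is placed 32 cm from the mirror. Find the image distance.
f = −19.0 cm (convex); 1/di = 1/f − 1/do → di = -11.92 cm (virtual image, behind mirror)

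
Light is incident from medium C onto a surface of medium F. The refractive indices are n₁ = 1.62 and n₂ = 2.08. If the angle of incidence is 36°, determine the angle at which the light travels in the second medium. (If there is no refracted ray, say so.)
sin θ₂ = (n₁/n₂)·sin θ₁ = 0.4578 → θ₂ = 27.24°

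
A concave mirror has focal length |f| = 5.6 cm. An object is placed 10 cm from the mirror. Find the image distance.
f = +5.6 cm (concave); 1/di = 1/f − 1/do → di = 12.73 cm (real image, in front of mirror)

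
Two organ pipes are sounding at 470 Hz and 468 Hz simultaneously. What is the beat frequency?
2 Hz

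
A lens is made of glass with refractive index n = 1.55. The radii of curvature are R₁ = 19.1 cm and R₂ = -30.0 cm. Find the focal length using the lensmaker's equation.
1/f = (n − 1)(1/R₁ − 1/R₂) → f = 21.22 cm (converging lens)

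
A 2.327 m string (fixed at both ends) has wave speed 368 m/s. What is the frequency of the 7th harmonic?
fₙ = nv/(2L) = 553.5 Hz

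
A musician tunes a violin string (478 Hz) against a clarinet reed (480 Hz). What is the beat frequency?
2 Hz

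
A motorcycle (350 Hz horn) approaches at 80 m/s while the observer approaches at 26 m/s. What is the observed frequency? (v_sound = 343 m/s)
f_obs = f·(v + v_o)/(v − v_s) = 491.1 Hz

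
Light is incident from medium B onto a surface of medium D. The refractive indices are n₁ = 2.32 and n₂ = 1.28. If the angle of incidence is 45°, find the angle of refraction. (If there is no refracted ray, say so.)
sin θ₂ = (n₁/n₂)·sin θ₁ = 1.282 > 1, so there is no refracted ray — the light undergoes total internal reflection.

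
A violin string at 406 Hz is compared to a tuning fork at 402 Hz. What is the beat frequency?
4 Hz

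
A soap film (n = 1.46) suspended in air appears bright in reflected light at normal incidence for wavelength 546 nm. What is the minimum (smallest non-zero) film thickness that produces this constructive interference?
2nt = (m − ½)λ with m = 1 → t = (m − ½)λ/(2n) = 93.49 nm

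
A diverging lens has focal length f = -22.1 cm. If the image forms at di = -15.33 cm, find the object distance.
1/do = 1/f − 1/di → do = 50.04 cm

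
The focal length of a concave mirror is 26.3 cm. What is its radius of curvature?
R = 2|f| = 52.6 cm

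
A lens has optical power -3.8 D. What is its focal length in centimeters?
f = 1/P = -26.32 cm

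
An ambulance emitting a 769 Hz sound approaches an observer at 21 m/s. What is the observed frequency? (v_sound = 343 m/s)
f_obs = f·v/(v − v_s) = 819.2 Hz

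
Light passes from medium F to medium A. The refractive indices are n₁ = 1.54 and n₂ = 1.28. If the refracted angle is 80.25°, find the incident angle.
sin θ₁ = (n₂/n₁)·sin θ₂ → θ₁ = 55°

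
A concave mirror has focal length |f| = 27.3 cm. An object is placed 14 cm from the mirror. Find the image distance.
f = +27.3 cm (concave); 1/di = 1/f − 1/do → di = -28.74 cm (virtual image, behind mirror)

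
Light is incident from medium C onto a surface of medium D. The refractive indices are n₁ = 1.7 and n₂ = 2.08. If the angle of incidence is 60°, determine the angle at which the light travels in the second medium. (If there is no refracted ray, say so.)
sin θ₂ = (n₁/n₂)·sin θ₁ = 0.7078 → θ₂ = 45.06°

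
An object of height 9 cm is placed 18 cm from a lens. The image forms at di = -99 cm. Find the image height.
hi = (-di/do) × ho = 49.5 cm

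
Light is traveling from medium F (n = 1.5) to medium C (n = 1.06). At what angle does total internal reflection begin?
θc = arcsin(n₂/n₁) = 44.96°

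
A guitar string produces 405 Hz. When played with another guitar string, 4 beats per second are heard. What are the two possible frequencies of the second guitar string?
f₂ = 405 ± 4 Hz → 409 Hz or 401 Hz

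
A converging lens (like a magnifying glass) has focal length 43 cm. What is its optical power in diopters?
P = 1/f = 2.326 D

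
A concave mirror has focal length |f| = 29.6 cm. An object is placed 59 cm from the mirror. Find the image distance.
f = +29.6 cm (concave); 1/di = 1/f − 1/do → di = 59.4 cm (real image, in front of mirror)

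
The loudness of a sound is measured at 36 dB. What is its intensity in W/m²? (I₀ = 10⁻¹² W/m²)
I = I₀·10^(β/10) = 3.98 × 10⁻⁹ W/m²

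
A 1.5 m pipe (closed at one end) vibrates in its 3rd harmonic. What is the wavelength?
λₙ = 4L/n = 2 m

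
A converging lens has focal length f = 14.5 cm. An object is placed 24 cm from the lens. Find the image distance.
1/di = 1/f − 1/do → di = 36.63 cm (real image)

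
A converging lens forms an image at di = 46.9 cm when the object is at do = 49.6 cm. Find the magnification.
M = −di/do = -0.9456 (inverted image)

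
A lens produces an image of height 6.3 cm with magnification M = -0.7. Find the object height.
ho = |hi|/|M| = 9 cm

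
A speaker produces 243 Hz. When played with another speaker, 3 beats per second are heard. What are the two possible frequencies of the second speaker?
f₂ = 243 ± 3 Hz → 246 Hz or 240 Hz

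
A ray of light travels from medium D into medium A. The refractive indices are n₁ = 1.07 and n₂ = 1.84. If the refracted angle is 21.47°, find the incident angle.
sin θ₁ = (n₂/n₁)·sin θ₂ → θ₁ = 39.01°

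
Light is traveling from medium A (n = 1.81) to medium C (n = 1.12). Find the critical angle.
θc = arcsin(n₂/n₁) = 38.23°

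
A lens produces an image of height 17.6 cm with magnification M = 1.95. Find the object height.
ho = |hi|/|M| = 9.026 cm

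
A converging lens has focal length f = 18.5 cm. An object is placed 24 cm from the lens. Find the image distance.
1/di = 1/f − 1/do → di = 80.73 cm (real image)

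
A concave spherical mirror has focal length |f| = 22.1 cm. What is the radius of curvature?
R = 2|f| = 44.2 cm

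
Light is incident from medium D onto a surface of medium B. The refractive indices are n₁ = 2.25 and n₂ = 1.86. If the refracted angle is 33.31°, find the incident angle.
sin θ₁ = (n₂/n₁)·sin θ₂ → θ₁ = 27°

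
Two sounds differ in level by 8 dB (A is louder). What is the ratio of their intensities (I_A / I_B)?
I_A/I_B = 10^(Δβ/10) = 6.31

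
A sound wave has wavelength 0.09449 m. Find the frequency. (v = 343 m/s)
f = v/λ = 3630 Hz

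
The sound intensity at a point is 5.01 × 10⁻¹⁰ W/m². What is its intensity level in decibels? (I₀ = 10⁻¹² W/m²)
β = 10·log₁₀(I/I₀) = 27 dB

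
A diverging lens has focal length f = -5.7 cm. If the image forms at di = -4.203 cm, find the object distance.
1/do = 1/f − 1/di → do = 16 cm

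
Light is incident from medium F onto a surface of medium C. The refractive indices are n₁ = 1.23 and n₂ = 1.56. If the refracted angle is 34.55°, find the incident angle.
sin θ₁ = (n₂/n₁)·sin θ₂ → θ₁ = 46°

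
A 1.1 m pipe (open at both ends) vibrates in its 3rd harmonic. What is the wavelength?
λₙ = 2L/n = 0.7333 m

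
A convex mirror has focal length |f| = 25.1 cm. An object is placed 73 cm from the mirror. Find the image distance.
f = −25.1 cm (convex); 1/di = 1/f − 1/do → di = -18.68 cm (virtual image, behind mirror)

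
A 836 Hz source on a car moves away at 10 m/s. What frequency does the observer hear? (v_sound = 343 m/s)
f_obs = f·v/(v + v_s) = 812.3 Hz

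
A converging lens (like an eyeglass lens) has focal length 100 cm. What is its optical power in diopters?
P = 1/f = 1 D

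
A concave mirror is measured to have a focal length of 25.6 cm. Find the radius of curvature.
R = 2|f| = 51.2 cm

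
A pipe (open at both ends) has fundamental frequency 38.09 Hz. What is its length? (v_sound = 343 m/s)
L = v/(2f₁) = 4.502 m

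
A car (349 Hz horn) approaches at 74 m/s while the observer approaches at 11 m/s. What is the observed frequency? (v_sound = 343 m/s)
f_obs = f·(v + v_o)/(v − v_s) = 459.3 Hz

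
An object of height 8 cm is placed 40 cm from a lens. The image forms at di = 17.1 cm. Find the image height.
hi = (-di/do) × ho = -3.42 cm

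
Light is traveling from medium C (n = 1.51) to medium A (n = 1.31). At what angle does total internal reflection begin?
θc = arcsin(n₂/n₁) = 60.18°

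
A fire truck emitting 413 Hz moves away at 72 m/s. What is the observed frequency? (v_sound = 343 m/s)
f_obs = f·v/(v + v_s) = 341.3 Hz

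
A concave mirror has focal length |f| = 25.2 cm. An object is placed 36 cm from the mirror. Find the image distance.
f = +25.2 cm (concave); 1/di = 1/f − 1/do → di = 84 cm (real image, in front of mirror)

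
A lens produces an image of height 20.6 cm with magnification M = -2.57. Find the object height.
ho = |hi|/|M| = 8.016 cm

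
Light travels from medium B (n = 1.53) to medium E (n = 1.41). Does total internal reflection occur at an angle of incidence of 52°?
θc = arcsin(n₂/n₁) = 67.16°; 52° < θc, so no — the ray refracts.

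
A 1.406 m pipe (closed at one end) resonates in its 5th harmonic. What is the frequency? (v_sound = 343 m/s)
fₙ = nv/(4L) = 304.9 Hz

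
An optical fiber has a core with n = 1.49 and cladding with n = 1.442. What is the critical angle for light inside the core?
θc = arcsin(n_cladding/n_core) = 75.42°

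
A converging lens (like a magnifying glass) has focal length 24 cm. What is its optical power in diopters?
P = 1/f = 4.167 D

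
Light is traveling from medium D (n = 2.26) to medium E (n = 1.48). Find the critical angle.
θc = arcsin(n₂/n₁) = 40.91°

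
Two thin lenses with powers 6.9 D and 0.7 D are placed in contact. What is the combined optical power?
P_total = P₁ + P₂ = 7.6 D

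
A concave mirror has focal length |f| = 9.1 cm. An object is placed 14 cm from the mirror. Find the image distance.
f = +9.1 cm (concave); 1/di = 1/f − 1/do → di = 26 cm (real image, in front of mirror)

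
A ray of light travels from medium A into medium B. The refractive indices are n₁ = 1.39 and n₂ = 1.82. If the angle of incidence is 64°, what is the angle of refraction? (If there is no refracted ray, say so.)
sin θ₂ = (n₁/n₂)·sin θ₁ = 0.6864 → θ₂ = 43.35°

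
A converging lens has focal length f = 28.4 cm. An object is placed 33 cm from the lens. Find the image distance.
1/di = 1/f − 1/do → di = 203.7 cm (real image)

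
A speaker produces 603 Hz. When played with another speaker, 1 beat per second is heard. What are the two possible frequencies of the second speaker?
f₂ = 603 ± 1 Hz → 604 Hz or 602 Hz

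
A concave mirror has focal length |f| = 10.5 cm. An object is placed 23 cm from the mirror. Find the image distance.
f = +10.5 cm (concave); 1/di = 1/f − 1/do → di = 19.32 cm (real image, in front of mirror)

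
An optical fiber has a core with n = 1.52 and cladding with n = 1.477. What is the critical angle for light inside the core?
θc = arcsin(n_cladding/n_core) = 76.34°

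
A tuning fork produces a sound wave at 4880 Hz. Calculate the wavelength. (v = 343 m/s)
λ = v/f = 0.07029 m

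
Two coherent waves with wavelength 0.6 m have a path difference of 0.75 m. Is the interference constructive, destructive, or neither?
neither (partial) — path difference = 1.25λ, neither a whole number of wavelengths nor an odd multiple of λ/2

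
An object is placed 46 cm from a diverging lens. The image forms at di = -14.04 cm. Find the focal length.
1/f = 1/do + 1/di → f = -20.21 cm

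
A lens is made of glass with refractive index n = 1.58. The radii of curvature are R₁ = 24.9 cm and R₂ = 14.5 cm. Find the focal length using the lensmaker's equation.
1/f = (n − 1)(1/R₁ − 1/R₂) → f = -59.86 cm (diverging lens)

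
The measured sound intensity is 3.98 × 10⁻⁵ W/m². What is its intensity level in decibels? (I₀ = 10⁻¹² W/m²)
β = 10·log₁₀(I/I₀) = 76 dB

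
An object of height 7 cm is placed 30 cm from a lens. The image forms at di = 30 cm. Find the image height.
hi = (-di/do) × ho = -7 cm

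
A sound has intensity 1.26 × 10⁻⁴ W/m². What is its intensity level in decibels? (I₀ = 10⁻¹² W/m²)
β = 10·log₁₀(I/I₀) = 81 dB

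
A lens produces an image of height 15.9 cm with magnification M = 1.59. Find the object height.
ho = |hi|/|M| = 10 cm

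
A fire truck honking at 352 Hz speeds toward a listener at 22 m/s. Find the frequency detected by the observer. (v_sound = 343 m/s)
f_obs = f·v/(v − v_s) = 376.1 Hz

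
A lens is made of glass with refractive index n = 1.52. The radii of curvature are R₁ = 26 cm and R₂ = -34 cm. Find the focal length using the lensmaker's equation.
1/f = (n − 1)(1/R₁ − 1/R₂) → f = 28.33 cm (converging lens)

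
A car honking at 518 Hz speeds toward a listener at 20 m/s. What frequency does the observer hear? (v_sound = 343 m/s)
f_obs = f·v/(v − v_s) = 550.1 Hz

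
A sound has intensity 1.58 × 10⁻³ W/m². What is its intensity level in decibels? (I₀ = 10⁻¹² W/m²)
β = 10·log₁₀(I/I₀) = 91.99 dB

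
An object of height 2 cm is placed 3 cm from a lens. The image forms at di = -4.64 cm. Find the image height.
hi = (-di/do) × ho = 3.093 cm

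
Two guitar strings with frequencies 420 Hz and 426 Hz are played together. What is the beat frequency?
6 Hz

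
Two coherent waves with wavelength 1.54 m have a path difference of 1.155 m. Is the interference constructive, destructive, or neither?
neither (partial) — path difference = 0.75λ, neither a whole number of wavelengths nor an odd multiple of λ/2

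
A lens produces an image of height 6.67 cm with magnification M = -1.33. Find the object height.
ho = |hi|/|M| = 5.015 cm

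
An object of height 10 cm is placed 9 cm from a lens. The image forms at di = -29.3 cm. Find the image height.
hi = (-di/do) × ho = 32.56 cm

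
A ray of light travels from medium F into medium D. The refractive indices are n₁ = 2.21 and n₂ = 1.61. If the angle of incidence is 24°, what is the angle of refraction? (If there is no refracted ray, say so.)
sin θ₂ = (n₁/n₂)·sin θ₁ = 0.5583 → θ₂ = 33.94°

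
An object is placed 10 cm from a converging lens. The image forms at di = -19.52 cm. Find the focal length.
1/f = 1/do + 1/di → f = 20.5 cm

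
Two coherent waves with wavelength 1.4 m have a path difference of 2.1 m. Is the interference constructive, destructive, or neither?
destructive — path difference = 1.5λ, an odd multiple of λ/2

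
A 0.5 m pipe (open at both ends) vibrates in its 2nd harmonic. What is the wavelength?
λₙ = 2L/n = 0.5 m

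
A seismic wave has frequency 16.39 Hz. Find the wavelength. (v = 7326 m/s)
λ = v/f = 447 m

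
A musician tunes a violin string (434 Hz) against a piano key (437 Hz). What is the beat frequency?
3 Hz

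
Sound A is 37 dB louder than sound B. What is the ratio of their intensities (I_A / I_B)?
I_A/I_B = 10^(Δβ/10) = 5012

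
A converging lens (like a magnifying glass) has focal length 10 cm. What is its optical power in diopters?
P = 1/f = 10 D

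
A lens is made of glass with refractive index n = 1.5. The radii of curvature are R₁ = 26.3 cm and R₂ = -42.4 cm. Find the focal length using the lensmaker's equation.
1/f = (n − 1)(1/R₁ − 1/R₂) → f = 32.46 cm (converging lens)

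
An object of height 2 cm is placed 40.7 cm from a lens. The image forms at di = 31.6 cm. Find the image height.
hi = (-di/do) × ho = -1.553 cm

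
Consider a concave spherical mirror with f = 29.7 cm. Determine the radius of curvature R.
R = 2|f| = 59.4 cm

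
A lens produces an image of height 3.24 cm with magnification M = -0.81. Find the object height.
ho = |hi|/|M| = 4 cm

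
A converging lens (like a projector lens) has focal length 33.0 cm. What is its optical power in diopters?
P = 1/f = 3.03 D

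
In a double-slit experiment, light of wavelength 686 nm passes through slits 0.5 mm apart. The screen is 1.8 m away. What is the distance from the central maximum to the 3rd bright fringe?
y = mλL/d = 7.409 mm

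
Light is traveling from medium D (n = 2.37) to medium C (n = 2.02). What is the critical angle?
θc = arcsin(n₂/n₁) = 58.46°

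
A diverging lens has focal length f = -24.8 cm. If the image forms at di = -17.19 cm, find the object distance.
1/do = 1/f − 1/di → do = 56.02 cm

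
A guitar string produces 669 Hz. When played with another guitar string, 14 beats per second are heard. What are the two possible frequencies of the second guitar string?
f₂ = 669 ± 14 Hz → 683 Hz or 655 Hz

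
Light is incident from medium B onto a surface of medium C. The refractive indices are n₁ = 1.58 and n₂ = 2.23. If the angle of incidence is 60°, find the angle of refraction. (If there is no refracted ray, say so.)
sin θ₂ = (n₁/n₂)·sin θ₁ = 0.6136 → θ₂ = 37.85°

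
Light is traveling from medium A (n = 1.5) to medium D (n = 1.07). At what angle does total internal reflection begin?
θc = arcsin(n₂/n₁) = 45.51°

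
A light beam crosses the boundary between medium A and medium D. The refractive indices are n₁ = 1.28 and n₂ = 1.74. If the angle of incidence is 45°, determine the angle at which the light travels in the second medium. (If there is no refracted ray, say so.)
sin θ₂ = (n₁/n₂)·sin θ₁ = 0.5202 → θ₂ = 31.34°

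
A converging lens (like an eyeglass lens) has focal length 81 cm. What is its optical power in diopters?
P = 1/f = 1.235 D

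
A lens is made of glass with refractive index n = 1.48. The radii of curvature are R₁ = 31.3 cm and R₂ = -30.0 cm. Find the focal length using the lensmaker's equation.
1/f = (n − 1)(1/R₁ − 1/R₂) → f = 31.91 cm (converging lens)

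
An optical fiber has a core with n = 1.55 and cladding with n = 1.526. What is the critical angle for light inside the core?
θc = arcsin(n_cladding/n_core) = 79.9°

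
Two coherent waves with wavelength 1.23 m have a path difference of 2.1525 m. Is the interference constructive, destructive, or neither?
neither (partial) — path difference = 1.75λ, neither a whole number of wavelengths nor an odd multiple of λ/2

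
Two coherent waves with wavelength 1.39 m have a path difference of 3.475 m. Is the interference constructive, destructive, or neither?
destructive — path difference = 2.5λ, an odd multiple of λ/2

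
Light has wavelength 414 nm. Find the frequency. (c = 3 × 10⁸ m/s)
f = c/λ = 7.246 × 10¹⁴ Hz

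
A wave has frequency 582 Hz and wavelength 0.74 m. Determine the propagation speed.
v = fλ = 430.7 m/s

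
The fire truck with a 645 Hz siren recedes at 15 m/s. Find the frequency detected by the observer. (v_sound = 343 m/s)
f_obs = f·v/(v + v_s) = 618 Hz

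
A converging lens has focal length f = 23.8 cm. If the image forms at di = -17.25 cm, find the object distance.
1/do = 1/f − 1/di → do = 10 cm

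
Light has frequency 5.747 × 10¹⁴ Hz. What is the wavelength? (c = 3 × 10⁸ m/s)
λ = c/f = 522 nm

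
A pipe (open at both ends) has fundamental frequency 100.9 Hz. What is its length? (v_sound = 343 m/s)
L = v/(2f₁) = 1.7 m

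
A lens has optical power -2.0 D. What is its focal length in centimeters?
f = 1/P = -50 cm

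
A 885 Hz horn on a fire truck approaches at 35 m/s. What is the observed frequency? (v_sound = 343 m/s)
f_obs = f·v/(v − v_s) = 985.6 Hz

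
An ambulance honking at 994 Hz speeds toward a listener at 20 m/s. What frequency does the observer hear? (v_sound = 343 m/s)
f_obs = f·v/(v − v_s) = 1056 Hz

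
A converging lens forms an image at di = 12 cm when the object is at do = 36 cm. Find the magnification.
M = −di/do = -0.3333 (inverted image)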